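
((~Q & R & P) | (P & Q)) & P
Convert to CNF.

(R | Q) & P

((~Q & R & P) | (P & Q)) & P
≡ (~Q | P) & (~Q | Q) & (R | P) & (R | Q) & (P | P) & (P | Q) & P   (distribute | over &)
≡ (R | Q) & P   (simplify)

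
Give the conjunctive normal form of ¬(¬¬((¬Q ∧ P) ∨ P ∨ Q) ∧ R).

¬(¬¬((¬Q ∧ P) ∨ P ∨ Q) ∧ R)
⇔ ¬¬¬((¬Q ∧ P) ∨ P ∨ Q) ∨ ¬R   — De Morgan
⇔ ¬((¬Q ∧ P) ∨ P ∨ Q) ∨ ¬R   — double negation
⇔ (¬(¬Q ∧ P) ∧ ¬P ∧ ¬Q) ∨ ¬R   — De Morgan
⇔ ((¬¬Q ∨ ¬P) ∧ ¬P ∧ ¬Q) ∨ ¬R   — De Morgan
⇔ ((Q ∨ ¬P) ∧ ¬P ∧ ¬Q) ∨ ¬R   — double negation
⇔ (Q ∨ ¬P ∨ ¬R) ∧ (¬P ∨ ¬R) ∧ (¬Q ∨ ¬R)   — distribute ∨ over ∧
⇔ (¬P ∨ ¬R) ∧ (¬Q ∨ ¬R)   — simplify

(¬P ∨ ¬R) ∧ (¬Q ∨ ¬R)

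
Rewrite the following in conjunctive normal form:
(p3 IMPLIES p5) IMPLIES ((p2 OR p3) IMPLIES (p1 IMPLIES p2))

NOT p5 OR NOT p3 OR NOT p1 OR p2

(p3 IMPLIES p5) IMPLIES ((p2 OR p3) IMPLIES (p1 IMPLIES p2))
⇔ NOT (p3 IMPLIES p5) OR ((p2 OR p3) IMPLIES (p1 IMPLIES p2))   (eliminate IMPLIES)
⇔ NOT (NOT p3 OR p5) OR ((p2 OR p3) IMPLIES (p1 IMPLIES p2))   (eliminate IMPLIES)
⇔ NOT (NOT p3 OR p5) OR NOT (p2 OR p3) OR (p1 IMPLIES p2)   (eliminate IMPLIES)
⇔ NOT (NOT p3 OR p5) OR NOT (p2 OR p3) OR NOT p1 OR p2   (eliminate IMPLIES)
⇔ (NOT NOT p3 AND NOT p5) OR NOT (p2 OR p3) OR NOT p1 OR p2   (De Morgan)
⇔ (p3 AND NOT p5) OR NOT (p2 OR p3) OR NOT p1 OR p2   (double negation)
⇔ (p3 AND NOT p5) OR (NOT p2 AND NOT p3) OR NOT p1 OR p2   (De Morgan)
⇔ (p3 OR NOT p2 OR NOT p1 OR p2) AND (p3 OR NOT p3 OR NOT p1 OR p2) AND (NOT p5 OR NOT p2 OR NOT p1 OR p2) AND (NOT p5 OR NOT p3 OR NOT p1 OR p2)   (distribute OR over AND)
⇔ NOT p5 OR NOT p3 OR NOT p1 OR p2   (simplify)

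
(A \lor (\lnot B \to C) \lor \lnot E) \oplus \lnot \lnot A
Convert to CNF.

(A \lor B \lor C \lor \lnot E) \land \lnot A

(A \lor (\lnot B \to C) \lor \lnot E) \oplus \lnot \lnot A
≡ (A \lor (\lnot B \to C) \lor \lnot E \lor \lnot \lnot A) \land \lnot ((A \lor (\lnot B \to C) \lor \lnot E) \land \lnot \lnot A)   [expand \oplus]
≡ (A \lor \lnot \lnot B \lor C \lor \lnot E \lor \lnot \lnot A) \land \lnot ((A \lor (\lnot B \to C) \lor \lnot E) \land \lnot \lnot A)   [eliminate \to]
≡ (A \lor \lnot \lnot B \lor C \lor \lnot E \lor \lnot \lnot A) \land \lnot ((A \lor \lnot \lnot B \lor C \lor \lnot E) \land \lnot \lnot A)   [eliminate \to]
≡ (A \lor B \lor C \lor \lnot E \lor \lnot \lnot A) \land \lnot ((A \lor \lnot \lnot B \lor C \lor \lnot E) \land \lnot \lnot A)   [double negation]
≡ (A \lor B \lor C \lor \lnot E \lor A) \land \lnot ((A \lor \lnot \lnot B \lor C \lor \lnot E) \land \lnot \lnot A)   [double negation]
≡ (A \lor B \lor C \lor \lnot E \lor A) \land (\lnot (A \lor \lnot \lnot B \lor C \lor \lnot E) \lor \lnot \lnot \lnot A)   [De Morgan]
≡ (A \lor B \lor C \lor \lnot E \lor A) \land (\lnot A \land \lnot \lnot \lnot B \land \lnot C \land \lnot \lnot E \lor \lnot \lnot \lnot A)   [De Morgan]
≡ (A \lor B \lor C \lor \lnot E \lor A) \land (\lnot A \land \lnot B \land \lnot C \land \lnot \lnot E \lor \lnot \lnot \lnot A)   [double negation]
≡ (A \lor B \lor C \lor \lnot E \lor A) \land (\lnot A \land \lnot B \land \lnot C \land E \lor \lnot \lnot \lnot A)   [double negation]
≡ (A \lor B \lor C \lor \lnot E \lor A) \land (\lnot A \land \lnot B \land \lnot C \land E \lor \lnot A)   [double negation]
≡ (A \lor B \lor C \lor \lnot E \lor A) \land (\lnot A \lor \lnot A) \land (\lnot B \lor \lnot A) \land (\lnot C \lor \lnot A) \land (E \lor \lnot A)   [distribute \lor over \land]
≡ (A \lor B \lor C \lor \lnot E) \land \lnot A   [simplify]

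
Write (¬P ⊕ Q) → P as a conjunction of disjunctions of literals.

(¬P ⊕ Q) → P
≡ ¬(¬P ⊕ Q) ∨ P   [eliminate →]
≡ ¬((¬P ∨ Q) ∧ ¬(¬P ∧ Q)) ∨ P   [expand ⊕]
≡ ¬(¬P ∨ Q) ∨ ¬¬(¬P ∧ Q) ∨ P   [De Morgan]
≡ (¬¬P ∧ ¬Q) ∨ ¬¬(¬P ∧ Q) ∨ P   [De Morgan]
≡ (P ∧ ¬Q) ∨ ¬¬(¬P ∧ Q) ∨ P   [double negation]
≡ (P ∧ ¬Q) ∨ (¬P ∧ Q) ∨ P   [double negation]
≡ (P ∨ ¬P ∨ P) ∧ (P ∨ Q ∨ P) ∧ (¬Q ∨ ¬P ∨ P) ∧ (¬Q ∨ Q ∨ P)   [distribute ∨ over ∧]
≡ P ∨ Q   [simplify]

P ∨ Q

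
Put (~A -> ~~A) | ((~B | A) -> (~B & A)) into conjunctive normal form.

(~A -> ~~A) | ((~B | A) -> (~B & A))
≡ ~~A | ~~A | ((~B | A) -> (~B & A))   [eliminate ->]
≡ ~~A | ~~A | ~(~B | A) | (~B & A)   [eliminate ->]
≡ A | ~~A | ~(~B | A) | (~B & A)   [double negation]
≡ A | A | ~(~B | A) | (~B & A)   [double negation]
≡ A | A | (~~B & ~A) | (~B & A)   [De Morgan]
≡ A | A | (B & ~A) | (~B & A)   [double negation]
≡ (A | A | B | ~B) & (A | A | B | A) & (A | A | ~A | ~B) & (A | A | ~A | A)   [distribute | over &]
≡ A | B   [simplify]

A | B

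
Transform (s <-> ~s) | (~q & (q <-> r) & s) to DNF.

~q & ~r & s

(s <-> ~s) | (~q & (q <-> r) & s)
= ((s -> ~s) & (~s -> s)) | (~q & (q <-> r) & s)   [eliminate <->]
= ((~s | ~s) & (~s -> s)) | (~q & (q <-> r) & s)   [eliminate ->]
= ((~s | ~s) & (~~s | s)) | (~q & (q <-> r) & s)   [eliminate ->]
= ((~s | ~s) & (~~s | s)) | (~q & (q -> r) & (r -> q) & s)   [eliminate <->]
= ((~s | ~s) & (~~s | s)) | (~q & (~q | r) & (r -> q) & s)   [eliminate ->]
= ((~s | ~s) & (~~s | s)) | (~q & (~q | r) & (~r | q) & s)   [eliminate ->]
= ((~s | ~s) & (s | s)) | (~q & (~q | r) & (~r | q) & s)   [double negation]
= (~s & s) | (~s & s) | (~s & s) | (~s & s) | (~q & ~q & ~r & s) | (~q & ~q & q & s) | (~q & r & ~r & s) | (~q & r & q & s)   [distribute & over |]
= ~q & ~r & s   [simplify]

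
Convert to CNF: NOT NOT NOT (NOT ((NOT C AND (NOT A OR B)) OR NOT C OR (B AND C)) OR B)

NOT NOT NOT (NOT ((NOT C AND (NOT A OR B)) OR NOT C OR (B AND C)) OR B)
≡ NOT (NOT ((NOT C AND (NOT A OR B)) OR NOT C OR (B AND C)) OR B)   [double negation]
≡ NOT NOT ((NOT C AND (NOT A OR B)) OR NOT C OR (B AND C)) AND NOT B   [De Morgan]
≡ ((NOT C AND (NOT A OR B)) OR NOT C OR (B AND C)) AND NOT B   [double negation]
≡ (NOT C OR NOT C OR B) AND (NOT C OR NOT C OR C) AND (NOT A OR B OR NOT C OR B) AND (NOT A OR B OR NOT C OR C) AND NOT B   [distribute OR over AND]
≡ (NOT C OR B) AND NOT B   [simplify]

(NOT C OR B) AND NOT B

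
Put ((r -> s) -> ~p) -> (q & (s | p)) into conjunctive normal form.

(~r | s | q) & (p | q) & (p | s)

((r -> s) -> ~p) -> (q & (s | p))
⇔ ~((r -> s) -> ~p) | (q & (s | p))
⇔ ~(~(r -> s) | ~p) | (q & (s | p))
⇔ ~(~(~r | s) | ~p) | (q & (s | p))
⇔ (~~(~r | s) & ~~p) | (q & (s | p))
⇔ ((~r | s) & ~~p) | (q & (s | p))
⇔ ((~r | s) & p) | (q & (s | p))
⇔ (~r | s | q) & (~r | s | s | p) & (p | q) & (p | s | p)
⇔ (~r | s | q) & (p | q) & (p | s)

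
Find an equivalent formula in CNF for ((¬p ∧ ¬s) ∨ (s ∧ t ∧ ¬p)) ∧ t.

((¬p ∧ ¬s) ∨ (s ∧ t ∧ ¬p)) ∧ t
≡ (¬p ∨ s) ∧ (¬p ∨ t) ∧ (¬p ∨ ¬p) ∧ (¬s ∨ s) ∧ (¬s ∨ t) ∧ (¬s ∨ ¬p) ∧ t   (distribute ∨ over ∧)
≡ ¬p ∧ t   (simplify)

¬p ∧ t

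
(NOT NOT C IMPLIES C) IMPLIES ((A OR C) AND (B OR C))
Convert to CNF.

(NOT NOT C IMPLIES C) IMPLIES ((A OR C) AND (B OR C))
= NOT (NOT NOT C IMPLIES C) OR ((A OR C) AND (B OR C))   — eliminate IMPLIES
= NOT (NOT NOT NOT C OR C) OR ((A OR C) AND (B OR C))   — eliminate IMPLIES
= (NOT NOT NOT NOT C AND NOT C) OR ((A OR C) AND (B OR C))   — De Morgan
= (NOT NOT C AND NOT C) OR ((A OR C) AND (B OR C))   — double negation
= (C AND NOT C) OR ((A OR C) AND (B OR C))   — double negation
= (C OR A OR C) AND (C OR B OR C) AND (NOT C OR A OR C) AND (NOT C OR B OR C)   — distribute OR over AND
= (C OR A) AND (C OR B)   — simplify

(C OR A) AND (C OR B)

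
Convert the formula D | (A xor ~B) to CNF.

D | (A xor ~B)
≡ D | ((A | ~B) & ~(A & ~B))   — expand xor
≡ D | ((A | ~B) & (~A | ~~B))   — De Morgan
≡ D | ((A | ~B) & (~A | B))   — double negation
≡ (D | A | ~B) & (D | ~A | B)   — distribute | over &

(D | A | ~B) & (D | ~A | B)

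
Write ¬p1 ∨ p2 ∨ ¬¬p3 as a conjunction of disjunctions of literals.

¬p1 ∨ p2 ∨ p3

¬p1 ∨ p2 ∨ ¬¬p3
= ¬p1 ∨ p2 ∨ p3   [double negation]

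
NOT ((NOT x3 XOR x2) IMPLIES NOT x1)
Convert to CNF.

(NOT x3 OR x2) AND (x3 OR NOT x2) AND x1

NOT ((NOT x3 XOR x2) IMPLIES NOT x1)
⇔ NOT (NOT (NOT x3 XOR x2) OR NOT x1)   [eliminate IMPLIES]
⇔ NOT (NOT ((NOT x3 OR x2) AND NOT (NOT x3 AND x2)) OR NOT x1)   [expand XOR]
⇔ NOT NOT ((NOT x3 OR x2) AND NOT (NOT x3 AND x2)) AND NOT NOT x1   [De Morgan]
⇔ (NOT x3 OR x2) AND NOT (NOT x3 AND x2) AND NOT NOT x1   [double negation]
⇔ (NOT x3 OR x2) AND (NOT NOT x3 OR NOT x2) AND NOT NOT x1   [De Morgan]
⇔ (NOT x3 OR x2) AND (x3 OR NOT x2) AND NOT NOT x1   [double negation]
⇔ (NOT x3 OR x2) AND (x3 OR NOT x2) AND x1   [double negation]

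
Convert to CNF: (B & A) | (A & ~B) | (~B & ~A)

A | ~B

(B & A) | (A & ~B) | (~B & ~A)
= (B | A | ~B) & (B | A | ~A) & (B | ~B | ~B) & (B | ~B | ~A) & (A | A | ~B) & (A | A | ~A) & (A | ~B | ~B) & (A | ~B | ~A)   (distribute | over &)
= A | ~B   (simplify)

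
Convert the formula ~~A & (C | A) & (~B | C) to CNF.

A & (~B | C)

~~A & (C | A) & (~B | C)
⇔ A & (C | A) & (~B | C)
⇔ A & (~B | C)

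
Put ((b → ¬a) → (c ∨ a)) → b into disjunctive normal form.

(¬a ∧ ¬c) ∨ b

((b → ¬a) → (c ∨ a)) → b
≡ ¬((b → ¬a) → (c ∨ a)) ∨ b   [eliminate →]
≡ ¬(¬(b → ¬a) ∨ c ∨ a) ∨ b   [eliminate →]
≡ ¬(¬(¬b ∨ ¬a) ∨ c ∨ a) ∨ b   [eliminate →]
≡ (¬¬(¬b ∨ ¬a) ∧ ¬c ∧ ¬a) ∨ b   [De Morgan]
≡ ((¬b ∨ ¬a) ∧ ¬c ∧ ¬a) ∨ b   [double negation]
≡ (¬b ∧ ¬c ∧ ¬a) ∨ (¬a ∧ ¬c ∧ ¬a) ∨ b   [distribute ∧ over ∨]
≡ (¬a ∧ ¬c) ∨ b   [simplify]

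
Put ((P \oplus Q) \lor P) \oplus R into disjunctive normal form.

(\lnot P \land Q \land \lnot R) \lor (P \land \lnot R) \lor (\lnot P \land \lnot Q \land R)

((P \oplus Q) \lor P) \oplus R
≡ (((P \oplus Q) \lor P) \land \lnot R) \lor (\lnot ((P \oplus Q) \lor P) \land R)   [expand \oplus]
≡ (((P \land \lnot Q) \lor (\lnot P \land Q) \lor P) \land \lnot R) \lor (\lnot ((P \oplus Q) \lor P) \land R)   [expand \oplus]
≡ (((P \land \lnot Q) \lor (\lnot P \land Q) \lor P) \land \lnot R) \lor (\lnot ((P \land \lnot Q) \lor (\lnot P \land Q) \lor P) \land R)   [expand \oplus]
≡ (((P \land \lnot Q) \lor (\lnot P \land Q) \lor P) \land \lnot R) \lor (\lnot (P \land \lnot Q) \land \lnot (\lnot P \land Q) \land \lnot P \land R)   [De Morgan]
≡ (((P \land \lnot Q) \lor (\lnot P \land Q) \lor P) \land \lnot R) \lor ((\lnot P \lor \lnot \lnot Q) \land \lnot (\lnot P \land Q) \land \lnot P \land R)   [De Morgan]
≡ (((P \land \lnot Q) \lor (\lnot P \land Q) \lor P) \land \lnot R) \lor ((\lnot P \lor Q) \land \lnot (\lnot P \land Q) \land \lnot P \land R)   [double negation]
≡ (((P \land \lnot Q) \lor (\lnot P \land Q) \lor P) \land \lnot R) \lor ((\lnot P \lor Q) \land (\lnot \lnot P \lor \lnot Q) \land \lnot P \land R)   [De Morgan]
≡ (((P \land \lnot Q) \lor (\lnot P \land Q) \lor P) \land \lnot R) \lor ((\lnot P \lor Q) \land (P \lor \lnot Q) \land \lnot P \land R)   [double negation]
≡ (P \land \lnot Q \land \lnot R) \lor (\lnot P \land Q \land \lnot R) \lor (P \land \lnot R) \lor (\lnot P \land P \land \lnot P \land R) \lor (\lnot P \land \lnot Q \land \lnot P \land R) \lor (Q \land P \land \lnot P \land R) \lor (Q \land \lnot Q \land \lnot P \land R)   [distribute \land over \lor]
≡ (\lnot P \land Q \land \lnot R) \lor (P \land \lnot R) \lor (\lnot P \land \lnot Q \land R)   [simplify]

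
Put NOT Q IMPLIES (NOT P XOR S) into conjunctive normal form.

(Q OR NOT P OR S) AND (Q OR P OR NOT S)

NOT Q IMPLIES (NOT P XOR S)
⇔ NOT NOT Q OR (NOT P XOR S)   [eliminate IMPLIES]
⇔ NOT NOT Q OR ((NOT P OR S) AND NOT (NOT P AND S))   [expand XOR]
⇔ Q OR ((NOT P OR S) AND NOT (NOT P AND S))   [double negation]
⇔ Q OR ((NOT P OR S) AND (NOT NOT P OR NOT S))   [De Morgan]
⇔ Q OR ((NOT P OR S) AND (P OR NOT S))   [double negation]
⇔ (Q OR NOT P OR S) AND (Q OR P OR NOT S)   [distribute OR over AND]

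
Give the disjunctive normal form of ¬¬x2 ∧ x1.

x2 ∧ x1

¬¬x2 ∧ x1
= x2 ∧ x1   (double negation)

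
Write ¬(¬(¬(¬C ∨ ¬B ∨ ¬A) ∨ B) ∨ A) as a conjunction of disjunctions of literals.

B ∧ ¬A

¬(¬(¬(¬C ∨ ¬B ∨ ¬A) ∨ B) ∨ A)
= ¬¬(¬(¬C ∨ ¬B ∨ ¬A) ∨ B) ∧ ¬A   [De Morgan]
= (¬(¬C ∨ ¬B ∨ ¬A) ∨ B) ∧ ¬A   [double negation]
= ((¬¬C ∧ ¬¬B ∧ ¬¬A) ∨ B) ∧ ¬A   [De Morgan]
= ((C ∧ ¬¬B ∧ ¬¬A) ∨ B) ∧ ¬A   [double negation]
= ((C ∧ B ∧ ¬¬A) ∨ B) ∧ ¬A   [double negation]
= ((C ∧ B ∧ A) ∨ B) ∧ ¬A   [double negation]
= (C ∨ B) ∧ (B ∨ B) ∧ (A ∨ B) ∧ ¬A   [distribute ∨ over ∧]
= B ∧ ¬A   [simplify]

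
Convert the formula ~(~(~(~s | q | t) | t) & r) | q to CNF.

s | t | ~r | q

~(~(~(~s | q | t) | t) & r) | q
≡ ~~(~(~s | q | t) | t) | ~r | q   [De Morgan]
≡ ~(~s | q | t) | t | ~r | q   [double negation]
≡ (~~s & ~q & ~t) | t | ~r | q   [De Morgan]
≡ (s & ~q & ~t) | t | ~r | q   [double negation]
≡ (s | t | ~r | q) & (~q | t | ~r | q) & (~t | t | ~r | q)   [distribute | over &]
≡ s | t | ~r | q   [simplify]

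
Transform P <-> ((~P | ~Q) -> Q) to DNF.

P <-> ((~P | ~Q) -> Q)
⇔ (P -> ((~P | ~Q) -> Q)) & (((~P | ~Q) -> Q) -> P)   (eliminate <->)
⇔ (~P | ((~P | ~Q) -> Q)) & (((~P | ~Q) -> Q) -> P)   (eliminate ->)
⇔ (~P | ~(~P | ~Q) | Q) & (((~P | ~Q) -> Q) -> P)   (eliminate ->)
⇔ (~P | ~(~P | ~Q) | Q) & (~((~P | ~Q) -> Q) | P)   (eliminate ->)
⇔ (~P | ~(~P | ~Q) | Q) & (~(~(~P | ~Q) | Q) | P)   (eliminate ->)
⇔ (~P | (~~P & ~~Q) | Q) & (~(~(~P | ~Q) | Q) | P)   (De Morgan)
⇔ (~P | (P & ~~Q) | Q) & (~(~(~P | ~Q) | Q) | P)   (double negation)
⇔ (~P | (P & Q) | Q) & (~(~(~P | ~Q) | Q) | P)   (double negation)
⇔ (~P | (P & Q) | Q) & ((~~(~P | ~Q) & ~Q) | P)   (De Morgan)
⇔ (~P | (P & Q) | Q) & (((~P | ~Q) & ~Q) | P)   (double negation)
⇔ (~P & ~P & ~Q) | (~P & ~Q & ~Q) | (~P & P) | (P & Q & ~P & ~Q) | (P & Q & ~Q & ~Q) | (P & Q & P) | (Q & ~P & ~Q) | (Q & ~Q & ~Q) | (Q & P)   (distribute & over |)
⇔ (~P & ~Q) | (P & Q)   (simplify)

(~P & ~Q) | (P & Q)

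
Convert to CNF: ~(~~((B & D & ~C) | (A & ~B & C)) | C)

(~B | ~D | C) & ~C

~(~~((B & D & ~C) | (A & ~B & C)) | C)
⇔ ~~~((B & D & ~C) | (A & ~B & C)) & ~C   [De Morgan]
⇔ ~((B & D & ~C) | (A & ~B & C)) & ~C   [double negation]
⇔ ~(B & D & ~C) & ~(A & ~B & C) & ~C   [De Morgan]
⇔ (~B | ~D | ~~C) & ~(A & ~B & C) & ~C   [De Morgan]
⇔ (~B | ~D | C) & ~(A & ~B & C) & ~C   [double negation]
⇔ (~B | ~D | C) & (~A | ~~B | ~C) & ~C   [De Morgan]
⇔ (~B | ~D | C) & (~A | B | ~C) & ~C   [double negation]
⇔ (~B | ~D | C) & ~C   [simplify]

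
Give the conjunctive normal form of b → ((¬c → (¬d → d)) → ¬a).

b → ((¬c → (¬d → d)) → ¬a)
= ¬b ∨ ((¬c → (¬d → d)) → ¬a)   [eliminate →]
= ¬b ∨ ¬(¬c → (¬d → d)) ∨ ¬a   [eliminate →]
= ¬b ∨ ¬(¬¬c ∨ (¬d → d)) ∨ ¬a   [eliminate →]
= ¬b ∨ ¬(¬¬c ∨ ¬¬d ∨ d) ∨ ¬a   [eliminate →]
= ¬b ∨ (¬¬¬c ∧ ¬¬¬d ∧ ¬d) ∨ ¬a   [De Morgan]
= ¬b ∨ (¬c ∧ ¬¬¬d ∧ ¬d) ∨ ¬a   [double negation]
= ¬b ∨ (¬c ∧ ¬d ∧ ¬d) ∨ ¬a   [double negation]
= (¬b ∨ ¬c ∨ ¬a) ∧ (¬b ∨ ¬d ∨ ¬a) ∧ (¬b ∨ ¬d ∨ ¬a)   [distribute ∨ over ∧]
= (¬b ∨ ¬c ∨ ¬a) ∧ (¬b ∨ ¬d ∨ ¬a)   [simplify]

(¬b ∨ ¬c ∨ ¬a) ∧ (¬b ∨ ¬d ∨ ¬a)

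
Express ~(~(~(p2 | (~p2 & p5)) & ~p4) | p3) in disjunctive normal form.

~p2 & ~p5 & ~p4 & ~p3

~(~(~(p2 | (~p2 & p5)) & ~p4) | p3)
≡ ~~(~(p2 | (~p2 & p5)) & ~p4) & ~p3   — De Morgan
≡ ~(p2 | (~p2 & p5)) & ~p4 & ~p3   — double negation
≡ ~p2 & ~(~p2 & p5) & ~p4 & ~p3   — De Morgan
≡ ~p2 & (~~p2 | ~p5) & ~p4 & ~p3   — De Morgan
≡ ~p2 & (p2 | ~p5) & ~p4 & ~p3   — double negation
≡ (~p2 & p2 & ~p4 & ~p3) | (~p2 & ~p5 & ~p4 & ~p3)   — distribute & over |
≡ ~p2 & ~p5 & ~p4 & ~p3   — simplify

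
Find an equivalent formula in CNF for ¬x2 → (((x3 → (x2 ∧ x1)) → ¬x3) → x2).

(x2 ∨ ¬x3) ∧ (x2 ∨ x3)

¬x2 → (((x3 → (x2 ∧ x1)) → ¬x3) → x2)
≡ ¬¬x2 ∨ (((x3 → (x2 ∧ x1)) → ¬x3) → x2)   — eliminate →
≡ ¬¬x2 ∨ ¬((x3 → (x2 ∧ x1)) → ¬x3) ∨ x2   — eliminate →
≡ ¬¬x2 ∨ ¬(¬(x3 → (x2 ∧ x1)) ∨ ¬x3) ∨ x2   — eliminate →
≡ ¬¬x2 ∨ ¬(¬(¬x3 ∨ (x2 ∧ x1)) ∨ ¬x3) ∨ x2   — eliminate →
≡ x2 ∨ ¬(¬(¬x3 ∨ (x2 ∧ x1)) ∨ ¬x3) ∨ x2   — double negation
≡ x2 ∨ (¬¬(¬x3 ∨ (x2 ∧ x1)) ∧ ¬¬x3) ∨ x2   — De Morgan
≡ x2 ∨ ((¬x3 ∨ (x2 ∧ x1)) ∧ ¬¬x3) ∨ x2   — double negation
≡ x2 ∨ ((¬x3 ∨ (x2 ∧ x1)) ∧ x3) ∨ x2   — double negation
≡ (x2 ∨ ¬x3 ∨ x2 ∨ x2) ∧ (x2 ∨ ¬x3 ∨ x1 ∨ x2) ∧ (x2 ∨ x3 ∨ x2)   — distribute ∨ over ∧
≡ (x2 ∨ ¬x3) ∧ (x2 ∨ x3)   — simplify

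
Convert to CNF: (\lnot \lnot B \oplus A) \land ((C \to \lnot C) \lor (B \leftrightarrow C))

(\lnot \lnot B \oplus A) \land ((C \to \lnot C) \lor (B \leftrightarrow C))
≡ (\lnot \lnot B \lor A) \land \lnot (\lnot \lnot B \land A) \land ((C \to \lnot C) \lor (B \leftrightarrow C))   (expand \oplus)
≡ (\lnot \lnot B \lor A) \land \lnot (\lnot \lnot B \land A) \land (\lnot C \lor \lnot C \lor (B \leftrightarrow C))   (eliminate \to)
≡ (\lnot \lnot B \lor A) \land \lnot (\lnot \lnot B \land A) \land (\lnot C \lor \lnot C \lor ((B \to C) \land (C \to B)))   (eliminate \leftrightarrow)
≡ (\lnot \lnot B \lor A) \land \lnot (\lnot \lnot B \land A) \land (\lnot C \lor \lnot C \lor ((\lnot B \lor C) \land (C \to B)))   (eliminate \to)
≡ (\lnot \lnot B \lor A) \land \lnot (\lnot \lnot B \land A) \land (\lnot C \lor \lnot C \lor ((\lnot B \lor C) \land (\lnot C \lor B)))   (eliminate \to)
≡ (B \lor A) \land \lnot (\lnot \lnot B \land A) \land (\lnot C \lor \lnot C \lor ((\lnot B \lor C) \land (\lnot C \lor B)))   (double negation)
≡ (B \lor A) \land (\lnot \lnot \lnot B \lor \lnot A) \land (\lnot C \lor \lnot C \lor ((\lnot B \lor C) \land (\lnot C \lor B)))   (De Morgan)
≡ (B \lor A) \land (\lnot B \lor \lnot A) \land (\lnot C \lor \lnot C \lor ((\lnot B \lor C) \land (\lnot C \lor B)))   (double negation)
≡ (B \lor A) \land (\lnot B \lor \lnot A) \land (\lnot C \lor \lnot C \lor \lnot B \lor C) \land (\lnot C \lor \lnot C \lor \lnot C \lor B)   (distribute \lor over \land)
≡ (B \lor A) \land (\lnot B \lor \lnot A) \land (\lnot C \lor B)   (simplify)

(B \lor A) \land (\lnot B \lor \lnot A) \land (\lnot C \lor B)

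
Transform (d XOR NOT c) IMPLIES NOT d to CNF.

NOT d OR NOT c

(d XOR NOT c) IMPLIES NOT d
= NOT (d XOR NOT c) OR NOT d   (eliminate IMPLIES)
= NOT ((d OR NOT c) AND NOT (d AND NOT c)) OR NOT d   (expand XOR)
= NOT (d OR NOT c) OR NOT NOT (d AND NOT c) OR NOT d   (De Morgan)
= (NOT d AND NOT NOT c) OR NOT NOT (d AND NOT c) OR NOT d   (De Morgan)
= (NOT d AND c) OR NOT NOT (d AND NOT c) OR NOT d   (double negation)
= (NOT d AND c) OR (d AND NOT c) OR NOT d   (double negation)
= (NOT d OR d OR NOT d) AND (NOT d OR NOT c OR NOT d) AND (c OR d OR NOT d) AND (c OR NOT c OR NOT d)   (distribute OR over AND)
= NOT d OR NOT c   (simplify)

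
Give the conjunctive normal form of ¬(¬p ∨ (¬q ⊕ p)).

¬(¬p ∨ (¬q ⊕ p))
≡ ¬(¬p ∨ ((¬q ∨ p) ∧ ¬(¬q ∧ p)))   [expand ⊕]
≡ ¬¬p ∧ ¬((¬q ∨ p) ∧ ¬(¬q ∧ p))   [De Morgan]
≡ p ∧ ¬((¬q ∨ p) ∧ ¬(¬q ∧ p))   [double negation]
≡ p ∧ (¬(¬q ∨ p) ∨ ¬¬(¬q ∧ p))   [De Morgan]
≡ p ∧ ((¬¬q ∧ ¬p) ∨ ¬¬(¬q ∧ p))   [De Morgan]
≡ p ∧ ((q ∧ ¬p) ∨ ¬¬(¬q ∧ p))   [double negation]
≡ p ∧ ((q ∧ ¬p) ∨ (¬q ∧ p))   [double negation]
≡ p ∧ (q ∨ ¬q) ∧ (q ∨ p) ∧ (¬p ∨ ¬q) ∧ (¬p ∨ p)   [distribute ∨ over ∧]
≡ p ∧ (¬p ∨ ¬q)   [simplify]

p ∧ (¬p ∨ ¬q)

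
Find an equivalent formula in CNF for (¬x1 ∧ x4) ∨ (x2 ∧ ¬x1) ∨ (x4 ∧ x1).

(¬x1 ∨ x4) ∧ (x4 ∨ x2)

(¬x1 ∧ x4) ∨ (x2 ∧ ¬x1) ∨ (x4 ∧ x1)
= (¬x1 ∨ x2 ∨ x4) ∧ (¬x1 ∨ x2 ∨ x1) ∧ (¬x1 ∨ ¬x1 ∨ x4) ∧ (¬x1 ∨ ¬x1 ∨ x1) ∧ (x4 ∨ x2 ∨ x4) ∧ (x4 ∨ x2 ∨ x1) ∧ (x4 ∨ ¬x1 ∨ x4) ∧ (x4 ∨ ¬x1 ∨ x1)   (distribute ∨ over ∧)
= (¬x1 ∨ x4) ∧ (x4 ∨ x2)   (simplify)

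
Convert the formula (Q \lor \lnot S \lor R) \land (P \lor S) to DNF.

Q \land P \lor Q \land S \lor \lnot S \land P \lor R \land P \lor R \land S

(Q \lor \lnot S \lor R) \land (P \lor S)
⇔ Q \land P \lor Q \land S \lor \lnot S \land P \lor \lnot S \land S \lor R \land P \lor R \land S   (distribute \land over \lor)
⇔ Q \land P \lor Q \land S \lor \lnot S \land P \lor R \land P \lor R \land S   (simplify)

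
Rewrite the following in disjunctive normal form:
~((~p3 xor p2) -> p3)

~p3 & ~p2

~((~p3 xor p2) -> p3)
≡ ~(~(~p3 xor p2) | p3)   (eliminate ->)
≡ ~(~((~p3 & ~p2) | (~~p3 & p2)) | p3)   (expand xor)
≡ ~~((~p3 & ~p2) | (~~p3 & p2)) & ~p3   (De Morgan)
≡ ((~p3 & ~p2) | (~~p3 & p2)) & ~p3   (double negation)
≡ ((~p3 & ~p2) | (p3 & p2)) & ~p3   (double negation)
≡ (~p3 & ~p2 & ~p3) | (p3 & p2 & ~p3)   (distribute & over |)
≡ ~p3 & ~p2   (simplify)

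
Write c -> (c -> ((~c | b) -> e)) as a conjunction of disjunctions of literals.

~c | ~b | e

c -> (c -> ((~c | b) -> e))
≡ ~c | (c -> ((~c | b) -> e))   [eliminate ->]
≡ ~c | ~c | ((~c | b) -> e)   [eliminate ->]
≡ ~c | ~c | ~(~c | b) | e   [eliminate ->]
≡ ~c | ~c | (~~c & ~b) | e   [De Morgan]
≡ ~c | ~c | (c & ~b) | e   [double negation]
≡ (~c | ~c | c | e) & (~c | ~c | ~b | e)   [distribute | over &]
≡ ~c | ~b | e   [simplify]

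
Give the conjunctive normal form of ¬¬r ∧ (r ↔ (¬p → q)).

r ∧ (¬r ∨ p ∨ q)

¬¬r ∧ (r ↔ (¬p → q))
⇔ ¬¬r ∧ (r → (¬p → q)) ∧ ((¬p → q) → r)   [eliminate ↔]
⇔ ¬¬r ∧ (¬r ∨ (¬p → q)) ∧ ((¬p → q) → r)   [eliminate →]
⇔ ¬¬r ∧ (¬r ∨ ¬¬p ∨ q) ∧ ((¬p → q) → r)   [eliminate →]
⇔ ¬¬r ∧ (¬r ∨ ¬¬p ∨ q) ∧ (¬(¬p → q) ∨ r)   [eliminate →]
⇔ ¬¬r ∧ (¬r ∨ ¬¬p ∨ q) ∧ (¬(¬¬p ∨ q) ∨ r)   [eliminate →]
⇔ r ∧ (¬r ∨ ¬¬p ∨ q) ∧ (¬(¬¬p ∨ q) ∨ r)   [double negation]
⇔ r ∧ (¬r ∨ p ∨ q) ∧ (¬(¬¬p ∨ q) ∨ r)   [double negation]
⇔ r ∧ (¬r ∨ p ∨ q) ∧ ((¬¬¬p ∧ ¬q) ∨ r)   [De Morgan]
⇔ r ∧ (¬r ∨ p ∨ q) ∧ ((¬p ∧ ¬q) ∨ r)   [double negation]
⇔ r ∧ (¬r ∨ p ∨ q) ∧ (¬p ∨ r) ∧ (¬q ∨ r)   [distribute ∨ over ∧]
⇔ r ∧ (¬r ∨ p ∨ q)   [simplify]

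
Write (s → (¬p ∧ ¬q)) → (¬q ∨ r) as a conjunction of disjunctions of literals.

s ∨ ¬q ∨ r

(s → (¬p ∧ ¬q)) → (¬q ∨ r)
= ¬(s → (¬p ∧ ¬q)) ∨ ¬q ∨ r   — eliminate →
= ¬(¬s ∨ (¬p ∧ ¬q)) ∨ ¬q ∨ r   — eliminate →
= (¬¬s ∧ ¬(¬p ∧ ¬q)) ∨ ¬q ∨ r   — De Morgan
= (s ∧ ¬(¬p ∧ ¬q)) ∨ ¬q ∨ r   — double negation
= (s ∧ (¬¬p ∨ ¬¬q)) ∨ ¬q ∨ r   — De Morgan
= (s ∧ (p ∨ ¬¬q)) ∨ ¬q ∨ r   — double negation
= (s ∧ (p ∨ q)) ∨ ¬q ∨ r   — double negation
= (s ∨ ¬q ∨ r) ∧ (p ∨ q ∨ ¬q ∨ r)   — distribute ∨ over ∧
= s ∨ ¬q ∨ r   — simplify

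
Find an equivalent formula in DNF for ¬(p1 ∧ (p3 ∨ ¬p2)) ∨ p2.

¬p1 ∨ p2

¬(p1 ∧ (p3 ∨ ¬p2)) ∨ p2
⇔ ¬p1 ∨ ¬(p3 ∨ ¬p2) ∨ p2   (De Morgan)
⇔ ¬p1 ∨ (¬p3 ∧ ¬¬p2) ∨ p2   (De Morgan)
⇔ ¬p1 ∨ (¬p3 ∧ p2) ∨ p2   (double negation)
⇔ ¬p1 ∨ p2   (simplify)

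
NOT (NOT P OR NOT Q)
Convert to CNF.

P AND Q

NOT (NOT P OR NOT Q)
≡ NOT NOT P AND NOT NOT Q   (De Morgan)
≡ P AND NOT NOT Q   (double negation)
≡ P AND Q   (double negation)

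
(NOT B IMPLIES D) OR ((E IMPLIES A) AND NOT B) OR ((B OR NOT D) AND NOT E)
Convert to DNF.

(NOT B IMPLIES D) OR ((E IMPLIES A) AND NOT B) OR ((B OR NOT D) AND NOT E)
⇔ NOT NOT B OR D OR ((E IMPLIES A) AND NOT B) OR ((B OR NOT D) AND NOT E)   (eliminate IMPLIES)
⇔ NOT NOT B OR D OR ((NOT E OR A) AND NOT B) OR ((B OR NOT D) AND NOT E)   (eliminate IMPLIES)
⇔ B OR D OR ((NOT E OR A) AND NOT B) OR ((B OR NOT D) AND NOT E)   (double negation)
⇔ B OR D OR (NOT E AND NOT B) OR (A AND NOT B) OR (B AND NOT E) OR (NOT D AND NOT E)   (distribute AND over OR)
⇔ B OR D OR (NOT E AND NOT B) OR (A AND NOT B) OR (NOT D AND NOT E)   (simplify)

B OR D OR (NOT E AND NOT B) OR (A AND NOT B) OR (NOT D AND NOT E)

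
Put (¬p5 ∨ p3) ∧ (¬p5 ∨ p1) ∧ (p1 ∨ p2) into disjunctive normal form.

(¬p5 ∧ p1) ∨ (¬p5 ∧ p2) ∨ (p3 ∧ p1)

(¬p5 ∨ p3) ∧ (¬p5 ∨ p1) ∧ (p1 ∨ p2)
= (¬p5 ∧ ¬p5 ∧ p1) ∨ (¬p5 ∧ ¬p5 ∧ p2) ∨ (¬p5 ∧ p1 ∧ p1) ∨ (¬p5 ∧ p1 ∧ p2) ∨ (p3 ∧ ¬p5 ∧ p1) ∨ (p3 ∧ ¬p5 ∧ p2) ∨ (p3 ∧ p1 ∧ p1) ∨ (p3 ∧ p1 ∧ p2)   [distribute ∧ over ∨]
= (¬p5 ∧ p1) ∨ (¬p5 ∧ p2) ∨ (p3 ∧ p1)   [simplify]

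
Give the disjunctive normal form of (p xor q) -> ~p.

(q & p) | ~p

(p xor q) -> ~p
⇔ ~(p xor q) | ~p
⇔ ~((p & ~q) | (~p & q)) | ~p
⇔ (~(p & ~q) & ~(~p & q)) | ~p
⇔ ((~p | ~~q) & ~(~p & q)) | ~p
⇔ ((~p | q) & ~(~p & q)) | ~p
⇔ ((~p | q) & (~~p | ~q)) | ~p
⇔ ((~p | q) & (p | ~q)) | ~p
⇔ (~p & p) | (~p & ~q) | (q & p) | (q & ~q) | ~p
⇔ (q & p) | ~p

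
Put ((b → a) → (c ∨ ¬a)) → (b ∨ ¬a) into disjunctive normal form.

((b → a) → (c ∨ ¬a)) → (b ∨ ¬a)
⇔ ¬((b → a) → (c ∨ ¬a)) ∨ b ∨ ¬a   — eliminate →
⇔ ¬(¬(b → a) ∨ c ∨ ¬a) ∨ b ∨ ¬a   — eliminate →
⇔ ¬(¬(¬b ∨ a) ∨ c ∨ ¬a) ∨ b ∨ ¬a   — eliminate →
⇔ (¬¬(¬b ∨ a) ∧ ¬c ∧ ¬¬a) ∨ b ∨ ¬a   — De Morgan
⇔ ((¬b ∨ a) ∧ ¬c ∧ ¬¬a) ∨ b ∨ ¬a   — double negation
⇔ ((¬b ∨ a) ∧ ¬c ∧ a) ∨ b ∨ ¬a   — double negation
⇔ (¬b ∧ ¬c ∧ a) ∨ (a ∧ ¬c ∧ a) ∨ b ∨ ¬a   — distribute ∧ over ∨
⇔ (a ∧ ¬c) ∨ b ∨ ¬a   — simplify

(a ∧ ¬c) ∨ b ∨ ¬a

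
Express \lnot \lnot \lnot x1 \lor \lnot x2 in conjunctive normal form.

\lnot \lnot \lnot x1 \lor \lnot x2
≡ \lnot x1 \lor \lnot x2   — double negation

\lnot x1 \lor \lnot x2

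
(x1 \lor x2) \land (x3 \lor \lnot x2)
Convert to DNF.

(x1 \lor x2) \land (x3 \lor \lnot x2)
≡ (x1 \land x3) \lor (x1 \land \lnot x2) \lor (x2 \land x3) \lor (x2 \land \lnot x2)   [distribute \land over \lor]
≡ (x1 \land x3) \lor (x1 \land \lnot x2) \lor (x2 \land x3)   [simplify]

(x1 \land x3) \lor (x1 \land \lnot x2) \lor (x2 \land x3)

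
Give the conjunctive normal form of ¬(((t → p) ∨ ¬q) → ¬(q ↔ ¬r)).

(¬t ∨ p ∨ ¬q) ∧ (¬q ∨ ¬r) ∧ (r ∨ q)

¬(((t → p) ∨ ¬q) → ¬(q ↔ ¬r))
= ¬(¬((t → p) ∨ ¬q) ∨ ¬(q ↔ ¬r))
= ¬(¬(¬t ∨ p ∨ ¬q) ∨ ¬(q ↔ ¬r))
= ¬(¬(¬t ∨ p ∨ ¬q) ∨ ¬((q → ¬r) ∧ (¬r → q)))
= ¬(¬(¬t ∨ p ∨ ¬q) ∨ ¬((¬q ∨ ¬r) ∧ (¬r → q)))
= ¬(¬(¬t ∨ p ∨ ¬q) ∨ ¬((¬q ∨ ¬r) ∧ (¬¬r ∨ q)))
= ¬¬(¬t ∨ p ∨ ¬q) ∧ ¬¬((¬q ∨ ¬r) ∧ (¬¬r ∨ q))
= (¬t ∨ p ∨ ¬q) ∧ ¬¬((¬q ∨ ¬r) ∧ (¬¬r ∨ q))
= (¬t ∨ p ∨ ¬q) ∧ (¬q ∨ ¬r) ∧ (¬¬r ∨ q)
= (¬t ∨ p ∨ ¬q) ∧ (¬q ∨ ¬r) ∧ (r ∨ q)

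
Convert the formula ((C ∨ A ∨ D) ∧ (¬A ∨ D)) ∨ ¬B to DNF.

(C ∧ ¬A) ∨ D ∨ ¬B

((C ∨ A ∨ D) ∧ (¬A ∨ D)) ∨ ¬B
⇔ (C ∧ ¬A) ∨ (C ∧ D) ∨ (A ∧ ¬A) ∨ (A ∧ D) ∨ (D ∧ ¬A) ∨ (D ∧ D) ∨ ¬B   [distribute ∧ over ∨]
⇔ (C ∧ ¬A) ∨ D ∨ ¬B   [simplify]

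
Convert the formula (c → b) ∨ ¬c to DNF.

(c → b) ∨ ¬c
≡ ¬c ∨ b ∨ ¬c
≡ ¬c ∨ b

¬c ∨ b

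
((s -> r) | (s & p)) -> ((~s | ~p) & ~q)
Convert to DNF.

(s & ~r & ~p) | (~s & ~q) | (~p & ~q)

((s -> r) | (s & p)) -> ((~s | ~p) & ~q)
= ~((s -> r) | (s & p)) | ((~s | ~p) & ~q)   (eliminate ->)
= ~(~s | r | (s & p)) | ((~s | ~p) & ~q)   (eliminate ->)
= (~~s & ~r & ~(s & p)) | ((~s | ~p) & ~q)   (De Morgan)
= (s & ~r & ~(s & p)) | ((~s | ~p) & ~q)   (double negation)
= (s & ~r & (~s | ~p)) | ((~s | ~p) & ~q)   (De Morgan)
= (s & ~r & ~s) | (s & ~r & ~p) | (~s & ~q) | (~p & ~q)   (distribute & over |)
= (s & ~r & ~p) | (~s & ~q) | (~p & ~q)   (simplify)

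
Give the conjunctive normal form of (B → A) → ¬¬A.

B ∨ A

(B → A) → ¬¬A
= ¬(B → A) ∨ ¬¬A   (eliminate →)
= ¬(¬B ∨ A) ∨ ¬¬A   (eliminate →)
= (¬¬B ∧ ¬A) ∨ ¬¬A   (De Morgan)
= (B ∧ ¬A) ∨ ¬¬A   (double negation)
= (B ∧ ¬A) ∨ A   (double negation)
= (B ∨ A) ∧ (¬A ∨ A)   (distribute ∨ over ∧)
= B ∨ A   (simplify)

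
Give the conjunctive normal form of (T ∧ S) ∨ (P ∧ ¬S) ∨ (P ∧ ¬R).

(T ∨ P) ∧ (T ∨ ¬S ∨ ¬R) ∧ (S ∨ P)

(T ∧ S) ∨ (P ∧ ¬S) ∨ (P ∧ ¬R)
⇔ (T ∨ P ∨ P) ∧ (T ∨ P ∨ ¬R) ∧ (T ∨ ¬S ∨ P) ∧ (T ∨ ¬S ∨ ¬R) ∧ (S ∨ P ∨ P) ∧ (S ∨ P ∨ ¬R) ∧ (S ∨ ¬S ∨ P) ∧ (S ∨ ¬S ∨ ¬R)   (distribute ∨ over ∧)
⇔ (T ∨ P) ∧ (T ∨ ¬S ∨ ¬R) ∧ (S ∨ P)   (simplify)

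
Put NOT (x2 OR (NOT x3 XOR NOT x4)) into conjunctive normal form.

NOT (x2 OR (NOT x3 XOR NOT x4))
≡ NOT (x2 OR ((NOT x3 OR NOT x4) AND NOT (NOT x3 AND NOT x4)))   [expand XOR]
≡ NOT x2 AND NOT ((NOT x3 OR NOT x4) AND NOT (NOT x3 AND NOT x4))   [De Morgan]
≡ NOT x2 AND (NOT (NOT x3 OR NOT x4) OR NOT NOT (NOT x3 AND NOT x4))   [De Morgan]
≡ NOT x2 AND ((NOT NOT x3 AND NOT NOT x4) OR NOT NOT (NOT x3 AND NOT x4))   [De Morgan]
≡ NOT x2 AND ((x3 AND NOT NOT x4) OR NOT NOT (NOT x3 AND NOT x4))   [double negation]
≡ NOT x2 AND ((x3 AND x4) OR NOT NOT (NOT x3 AND NOT x4))   [double negation]
≡ NOT x2 AND ((x3 AND x4) OR (NOT x3 AND NOT x4))   [double negation]
≡ NOT x2 AND (x3 OR NOT x3) AND (x3 OR NOT x4) AND (x4 OR NOT x3) AND (x4 OR NOT x4)   [distribute OR over AND]
≡ NOT x2 AND (x3 OR NOT x4) AND (x4 OR NOT x3)   [simplify]

NOT x2 AND (x3 OR NOT x4) AND (x4 OR NOT x3)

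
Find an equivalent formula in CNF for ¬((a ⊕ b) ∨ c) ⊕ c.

¬((a ⊕ b) ∨ c) ⊕ c
≡ (¬((a ⊕ b) ∨ c) ∨ c) ∧ ¬(¬((a ⊕ b) ∨ c) ∧ c)   [expand ⊕]
≡ (¬(((a ∨ b) ∧ ¬(a ∧ b)) ∨ c) ∨ c) ∧ ¬(¬((a ⊕ b) ∨ c) ∧ c)   [expand ⊕]
≡ (¬(((a ∨ b) ∧ ¬(a ∧ b)) ∨ c) ∨ c) ∧ ¬(¬(((a ∨ b) ∧ ¬(a ∧ b)) ∨ c) ∧ c)   [expand ⊕]
≡ ((¬((a ∨ b) ∧ ¬(a ∧ b)) ∧ ¬c) ∨ c) ∧ ¬(¬(((a ∨ b) ∧ ¬(a ∧ b)) ∨ c) ∧ c)   [De Morgan]
≡ (((¬(a ∨ b) ∨ ¬¬(a ∧ b)) ∧ ¬c) ∨ c) ∧ ¬(¬(((a ∨ b) ∧ ¬(a ∧ b)) ∨ c) ∧ c)   [De Morgan]
≡ ((((¬a ∧ ¬b) ∨ ¬¬(a ∧ b)) ∧ ¬c) ∨ c) ∧ ¬(¬(((a ∨ b) ∧ ¬(a ∧ b)) ∨ c) ∧ c)   [De Morgan]
≡ ((((¬a ∧ ¬b) ∨ (a ∧ b)) ∧ ¬c) ∨ c) ∧ ¬(¬(((a ∨ b) ∧ ¬(a ∧ b)) ∨ c) ∧ c)   [double negation]
≡ ((((¬a ∧ ¬b) ∨ (a ∧ b)) ∧ ¬c) ∨ c) ∧ (¬¬(((a ∨ b) ∧ ¬(a ∧ b)) ∨ c) ∨ ¬c)   [De Morgan]
≡ ((((¬a ∧ ¬b) ∨ (a ∧ b)) ∧ ¬c) ∨ c) ∧ (((a ∨ b) ∧ ¬(a ∧ b)) ∨ c ∨ ¬c)   [double negation]
≡ ((((¬a ∧ ¬b) ∨ (a ∧ b)) ∧ ¬c) ∨ c) ∧ (((a ∨ b) ∧ (¬a ∨ ¬b)) ∨ c ∨ ¬c)   [De Morgan]
≡ (¬a ∨ a ∨ c) ∧ (¬a ∨ b ∨ c) ∧ (¬b ∨ a ∨ c) ∧ (¬b ∨ b ∨ c) ∧ (¬c ∨ c) ∧ (a ∨ b ∨ c ∨ ¬c) ∧ (¬a ∨ ¬b ∨ c ∨ ¬c)   [distribute ∨ over ∧]
≡ (¬a ∨ b ∨ c) ∧ (¬b ∨ a ∨ c)   [simplify]

(¬a ∨ b ∨ c) ∧ (¬b ∨ a ∨ c)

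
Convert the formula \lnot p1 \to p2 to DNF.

\lnot p1 \to p2
= \lnot \lnot p1 \lor p2   (eliminate \to)
= p1 \lor p2   (double negation)

p1 \lor p2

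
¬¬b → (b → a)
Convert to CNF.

¬b ∨ a

¬¬b → (b → a)
≡ ¬¬¬b ∨ (b → a)   — eliminate →
≡ ¬¬¬b ∨ ¬b ∨ a   — eliminate →
≡ ¬b ∨ ¬b ∨ a   — double negation
≡ ¬b ∨ a   — simplify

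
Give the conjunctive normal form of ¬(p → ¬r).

¬(p → ¬r)
≡ ¬(¬p ∨ ¬r)
≡ ¬¬p ∧ ¬¬r
≡ p ∧ ¬¬r
≡ p ∧ r

p ∧ r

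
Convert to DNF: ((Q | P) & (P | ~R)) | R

(Q & ~R) | P | R

((Q | P) & (P | ~R)) | R
≡ (Q & P) | (Q & ~R) | (P & P) | (P & ~R) | R   [distribute & over |]
≡ (Q & ~R) | P | R   [simplify]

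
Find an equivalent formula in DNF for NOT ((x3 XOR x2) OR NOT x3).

x2 AND x3

NOT ((x3 XOR x2) OR NOT x3)
≡ NOT ((x3 AND NOT x2) OR (NOT x3 AND x2) OR NOT x3)   — expand XOR
≡ NOT (x3 AND NOT x2) AND NOT (NOT x3 AND x2) AND NOT NOT x3   — De Morgan
≡ (NOT x3 OR NOT NOT x2) AND NOT (NOT x3 AND x2) AND NOT NOT x3   — De Morgan
≡ (NOT x3 OR x2) AND NOT (NOT x3 AND x2) AND NOT NOT x3   — double negation
≡ (NOT x3 OR x2) AND (NOT NOT x3 OR NOT x2) AND NOT NOT x3   — De Morgan
≡ (NOT x3 OR x2) AND (x3 OR NOT x2) AND NOT NOT x3   — double negation
≡ (NOT x3 OR x2) AND (x3 OR NOT x2) AND x3   — double negation
≡ (NOT x3 AND x3 AND x3) OR (NOT x3 AND NOT x2 AND x3) OR (x2 AND x3 AND x3) OR (x2 AND NOT x2 AND x3)   — distribute AND over OR
≡ x2 AND x3   — simplify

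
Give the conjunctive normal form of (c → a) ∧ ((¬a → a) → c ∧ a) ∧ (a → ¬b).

(c → a) ∧ ((¬a → a) → c ∧ a) ∧ (a → ¬b)
≡ (¬c ∨ a) ∧ ((¬a → a) → c ∧ a) ∧ (a → ¬b)   [eliminate →]
≡ (¬c ∨ a) ∧ (¬(¬a → a) ∨ c ∧ a) ∧ (a → ¬b)   [eliminate →]
≡ (¬c ∨ a) ∧ (¬(¬¬a ∨ a) ∨ c ∧ a) ∧ (a → ¬b)   [eliminate →]
≡ (¬c ∨ a) ∧ (¬(¬¬a ∨ a) ∨ c ∧ a) ∧ (¬a ∨ ¬b)   [eliminate →]
≡ (¬c ∨ a) ∧ (¬¬¬a ∧ ¬a ∨ c ∧ a) ∧ (¬a ∨ ¬b)   [De Morgan]
≡ (¬c ∨ a) ∧ (¬a ∧ ¬a ∨ c ∧ a) ∧ (¬a ∨ ¬b)   [double negation]
≡ (¬c ∨ a) ∧ (¬a ∨ c) ∧ (¬a ∨ a) ∧ (¬a ∨ c) ∧ (¬a ∨ a) ∧ (¬a ∨ ¬b)   [distribute ∨ over ∧]
≡ (¬c ∨ a) ∧ (¬a ∨ c) ∧ (¬a ∨ ¬b)   [simplify]

(¬c ∨ a) ∧ (¬a ∨ c) ∧ (¬a ∨ ¬b)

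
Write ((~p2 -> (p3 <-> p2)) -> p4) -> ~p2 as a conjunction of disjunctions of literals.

((~p2 -> (p3 <-> p2)) -> p4) -> ~p2
≡ ~((~p2 -> (p3 <-> p2)) -> p4) | ~p2
≡ ~(~(~p2 -> (p3 <-> p2)) | p4) | ~p2
≡ ~(~(~~p2 | (p3 <-> p2)) | p4) | ~p2
≡ ~(~(~~p2 | ((p3 -> p2) & (p2 -> p3))) | p4) | ~p2
≡ ~(~(~~p2 | ((~p3 | p2) & (p2 -> p3))) | p4) | ~p2
≡ ~(~(~~p2 | ((~p3 | p2) & (~p2 | p3))) | p4) | ~p2
≡ (~~(~~p2 | ((~p3 | p2) & (~p2 | p3))) & ~p4) | ~p2
≡ ((~~p2 | ((~p3 | p2) & (~p2 | p3))) & ~p4) | ~p2
≡ ((p2 | ((~p3 | p2) & (~p2 | p3))) & ~p4) | ~p2
≡ (p2 | ~p3 | p2 | ~p2) & (p2 | ~p2 | p3 | ~p2) & (~p4 | ~p2)
≡ ~p4 | ~p2

~p4 | ~p2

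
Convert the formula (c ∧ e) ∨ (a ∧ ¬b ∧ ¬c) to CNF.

(c ∧ e) ∨ (a ∧ ¬b ∧ ¬c)
⇔ (c ∨ a) ∧ (c ∨ ¬b) ∧ (c ∨ ¬c) ∧ (e ∨ a) ∧ (e ∨ ¬b) ∧ (e ∨ ¬c)   [distribute ∨ over ∧]
⇔ (c ∨ a) ∧ (c ∨ ¬b) ∧ (e ∨ a) ∧ (e ∨ ¬b) ∧ (e ∨ ¬c)   [simplify]

(c ∨ a) ∧ (c ∨ ¬b) ∧ (e ∨ a) ∧ (e ∨ ¬b) ∧ (e ∨ ¬c)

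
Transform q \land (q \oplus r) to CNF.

q \land (\lnot q \lor \lnot r)

q \land (q \oplus r)
= q \land (q \lor r) \land \lnot (q \land r)   — expand \oplus
= q \land (q \lor r) \land (\lnot q \lor \lnot r)   — De Morgan
= q \land (\lnot q \lor \lnot r)   — simplify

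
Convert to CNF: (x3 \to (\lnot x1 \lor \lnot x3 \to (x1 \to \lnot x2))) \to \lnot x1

(x3 \to (\lnot x1 \lor \lnot x3 \to (x1 \to \lnot x2))) \to \lnot x1
⇔ \lnot (x3 \to (\lnot x1 \lor \lnot x3 \to (x1 \to \lnot x2))) \lor \lnot x1   (eliminate \to)
⇔ \lnot (\lnot x3 \lor (\lnot x1 \lor \lnot x3 \to (x1 \to \lnot x2))) \lor \lnot x1   (eliminate \to)
⇔ \lnot (\lnot x3 \lor \lnot (\lnot x1 \lor \lnot x3) \lor (x1 \to \lnot x2)) \lor \lnot x1   (eliminate \to)
⇔ \lnot (\lnot x3 \lor \lnot (\lnot x1 \lor \lnot x3) \lor \lnot x1 \lor \lnot x2) \lor \lnot x1   (eliminate \to)
⇔ \lnot \lnot x3 \land \lnot \lnot (\lnot x1 \lor \lnot x3) \land \lnot \lnot x1 \land \lnot \lnot x2 \lor \lnot x1   (De Morgan)
⇔ x3 \land \lnot \lnot (\lnot x1 \lor \lnot x3) \land \lnot \lnot x1 \land \lnot \lnot x2 \lor \lnot x1   (double negation)
⇔ x3 \land (\lnot x1 \lor \lnot x3) \land \lnot \lnot x1 \land \lnot \lnot x2 \lor \lnot x1   (double negation)
⇔ x3 \land (\lnot x1 \lor \lnot x3) \land x1 \land \lnot \lnot x2 \lor \lnot x1   (double negation)
⇔ x3 \land (\lnot x1 \lor \lnot x3) \land x1 \land x2 \lor \lnot x1   (double negation)
⇔ (x3 \lor \lnot x1) \land (\lnot x1 \lor \lnot x3 \lor \lnot x1) \land (x1 \lor \lnot x1) \land (x2 \lor \lnot x1)   (distribute \lor over \land)
⇔ (x3 \lor \lnot x1) \land (\lnot x1 \lor \lnot x3) \land (x2 \lor \lnot x1)   (simplify)

(x3 \lor \lnot x1) \land (\lnot x1 \lor \lnot x3) \land (x2 \lor \lnot x1)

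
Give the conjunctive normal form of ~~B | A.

~~B | A
≡ B | A

B | A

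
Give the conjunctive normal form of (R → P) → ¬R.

¬P ∨ ¬R

(R → P) → ¬R
≡ ¬(R → P) ∨ ¬R
≡ ¬(¬R ∨ P) ∨ ¬R
≡ (¬¬R ∧ ¬P) ∨ ¬R
≡ (R ∧ ¬P) ∨ ¬R
≡ (R ∨ ¬R) ∧ (¬P ∨ ¬R)
≡ ¬P ∨ ¬R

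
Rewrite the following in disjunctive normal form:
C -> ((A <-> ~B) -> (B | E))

~C | (~B & ~A) | B | E

C -> ((A <-> ~B) -> (B | E))
≡ ~C | ((A <-> ~B) -> (B | E))
≡ ~C | ~(A <-> ~B) | B | E
≡ ~C | ~((A -> ~B) & (~B -> A)) | B | E
≡ ~C | ~((~A | ~B) & (~B -> A)) | B | E
≡ ~C | ~((~A | ~B) & (~~B | A)) | B | E
≡ ~C | ~(~A | ~B) | ~(~~B | A) | B | E
≡ ~C | (~~A & ~~B) | ~(~~B | A) | B | E
≡ ~C | (A & ~~B) | ~(~~B | A) | B | E
≡ ~C | (A & B) | ~(~~B | A) | B | E
≡ ~C | (A & B) | (~~~B & ~A) | B | E
≡ ~C | (A & B) | (~B & ~A) | B | E
≡ ~C | (~B & ~A) | B | E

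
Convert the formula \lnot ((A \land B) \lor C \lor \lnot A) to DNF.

\lnot B \land \lnot C \land A

\lnot ((A \land B) \lor C \lor \lnot A)
= \lnot (A \land B) \land \lnot C \land \lnot \lnot A   [De Morgan]
= (\lnot A \lor \lnot B) \land \lnot C \land \lnot \lnot A   [De Morgan]
= (\lnot A \lor \lnot B) \land \lnot C \land A   [double negation]
= (\lnot A \land \lnot C \land A) \lor (\lnot B \land \lnot C \land A)   [distribute \land over \lor]
= \lnot B \land \lnot C \land A   [simplify]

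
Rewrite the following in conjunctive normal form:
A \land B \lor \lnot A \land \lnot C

A \land B \lor \lnot A \land \lnot C
≡ (A \lor \lnot A) \land (A \lor \lnot C) \land (B \lor \lnot A) \land (B \lor \lnot C)   [distribute \lor over \land]
≡ (A \lor \lnot C) \land (B \lor \lnot A) \land (B \lor \lnot C)   [simplify]

(A \lor \lnot C) \land (B \lor \lnot A) \land (B \lor \lnot C)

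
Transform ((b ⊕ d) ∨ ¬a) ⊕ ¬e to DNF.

(b ∧ ¬d ∧ e) ∨ (¬b ∧ d ∧ e) ∨ (¬a ∧ e) ∨ (¬b ∧ ¬d ∧ a ∧ ¬e) ∨ (d ∧ b ∧ a ∧ ¬e)

((b ⊕ d) ∨ ¬a) ⊕ ¬e
≡ (((b ⊕ d) ∨ ¬a) ∧ ¬¬e) ∨ (¬((b ⊕ d) ∨ ¬a) ∧ ¬e)   — expand ⊕
≡ (((b ∧ ¬d) ∨ (¬b ∧ d) ∨ ¬a) ∧ ¬¬e) ∨ (¬((b ⊕ d) ∨ ¬a) ∧ ¬e)   — expand ⊕
≡ (((b ∧ ¬d) ∨ (¬b ∧ d) ∨ ¬a) ∧ ¬¬e) ∨ (¬((b ∧ ¬d) ∨ (¬b ∧ d) ∨ ¬a) ∧ ¬e)   — expand ⊕
≡ (((b ∧ ¬d) ∨ (¬b ∧ d) ∨ ¬a) ∧ e) ∨ (¬((b ∧ ¬d) ∨ (¬b ∧ d) ∨ ¬a) ∧ ¬e)   — double negation
≡ (((b ∧ ¬d) ∨ (¬b ∧ d) ∨ ¬a) ∧ e) ∨ (¬(b ∧ ¬d) ∧ ¬(¬b ∧ d) ∧ ¬¬a ∧ ¬e)   — De Morgan
≡ (((b ∧ ¬d) ∨ (¬b ∧ d) ∨ ¬a) ∧ e) ∨ ((¬b ∨ ¬¬d) ∧ ¬(¬b ∧ d) ∧ ¬¬a ∧ ¬e)   — De Morgan
≡ (((b ∧ ¬d) ∨ (¬b ∧ d) ∨ ¬a) ∧ e) ∨ ((¬b ∨ d) ∧ ¬(¬b ∧ d) ∧ ¬¬a ∧ ¬e)   — double negation
≡ (((b ∧ ¬d) ∨ (¬b ∧ d) ∨ ¬a) ∧ e) ∨ ((¬b ∨ d) ∧ (¬¬b ∨ ¬d) ∧ ¬¬a ∧ ¬e)   — De Morgan
≡ (((b ∧ ¬d) ∨ (¬b ∧ d) ∨ ¬a) ∧ e) ∨ ((¬b ∨ d) ∧ (b ∨ ¬d) ∧ ¬¬a ∧ ¬e)   — double negation
≡ (((b ∧ ¬d) ∨ (¬b ∧ d) ∨ ¬a) ∧ e) ∨ ((¬b ∨ d) ∧ (b ∨ ¬d) ∧ a ∧ ¬e)   — double negation
≡ (b ∧ ¬d ∧ e) ∨ (¬b ∧ d ∧ e) ∨ (¬a ∧ e) ∨ (¬b ∧ b ∧ a ∧ ¬e) ∨ (¬b ∧ ¬d ∧ a ∧ ¬e) ∨ (d ∧ b ∧ a ∧ ¬e) ∨ (d ∧ ¬d ∧ a ∧ ¬e)   — distribute ∧ over ∨
≡ (b ∧ ¬d ∧ e) ∨ (¬b ∧ d ∧ e) ∨ (¬a ∧ e) ∨ (¬b ∧ ¬d ∧ a ∧ ¬e) ∨ (d ∧ b ∧ a ∧ ¬e)   — simplify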